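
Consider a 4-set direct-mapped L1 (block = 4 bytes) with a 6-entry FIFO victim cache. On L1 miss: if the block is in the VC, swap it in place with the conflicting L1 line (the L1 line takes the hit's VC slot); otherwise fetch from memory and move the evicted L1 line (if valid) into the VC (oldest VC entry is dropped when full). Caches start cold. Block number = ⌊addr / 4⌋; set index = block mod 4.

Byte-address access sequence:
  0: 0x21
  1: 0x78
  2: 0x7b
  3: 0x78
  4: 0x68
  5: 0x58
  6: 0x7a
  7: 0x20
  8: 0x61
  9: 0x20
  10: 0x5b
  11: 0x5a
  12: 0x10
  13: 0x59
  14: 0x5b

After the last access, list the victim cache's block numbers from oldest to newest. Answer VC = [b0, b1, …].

#0 0x21→b8/s0 MISS; vc=[]
#1 0x78→b30/s2 MISS; vc=[]
#2 0x7b→b30/s2 L1-HIT; vc=[]
#3 0x78→b30/s2 L1-HIT; vc=[]
#4 0x68→b26/s2 MISS; vc=[30]
#5 0x58→b22/s2 MISS; vc=[30,26]
#6 0x7a→b30/s2 VC-HIT; vc=[22,26]
#7 0x20→b8/s0 L1-HIT; vc=[22,26]
#8 0x61→b24/s0 MISS; vc=[22,26,8]
#9 0x20→b8/s0 VC-HIT; vc=[22,26,24]
#10 0x5b→b22/s2 VC-HIT; vc=[30,26,24]
#11 0x5a→b22/s2 L1-HIT; vc=[30,26,24]
#12 0x10→b4/s0 MISS; vc=[30,26,24,8]
#13 0x59→b22/s2 L1-HIT; vc=[30,26,24,8]
#14 0x5b→b22/s2 L1-HIT; vc=[30,26,24,8]

VC = [30, 26, 24, 8]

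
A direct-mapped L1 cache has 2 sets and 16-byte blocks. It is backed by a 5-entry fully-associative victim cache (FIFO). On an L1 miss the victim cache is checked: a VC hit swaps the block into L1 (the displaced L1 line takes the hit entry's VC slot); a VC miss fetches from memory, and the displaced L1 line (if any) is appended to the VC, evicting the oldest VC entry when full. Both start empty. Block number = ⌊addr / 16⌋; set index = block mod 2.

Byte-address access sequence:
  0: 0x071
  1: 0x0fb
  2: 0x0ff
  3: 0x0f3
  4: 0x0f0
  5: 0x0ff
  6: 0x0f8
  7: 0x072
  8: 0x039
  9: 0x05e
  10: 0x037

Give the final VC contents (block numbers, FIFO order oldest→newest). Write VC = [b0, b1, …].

0: 0x71 (blk 7, set 1) → MISS  vc=[]
1: 0xfb (blk 15, set 1) → MISS  vc=[7]
2: 0xff (blk 15, set 1) → L1-HIT  vc=[7]
3: 0xf3 (blk 15, set 1) → L1-HIT  vc=[7]
4: 0xf0 (blk 15, set 1) → L1-HIT  vc=[7]
5: 0xff (blk 15, set 1) → L1-HIT  vc=[7]
6: 0xf8 (blk 15, set 1) → L1-HIT  vc=[7]
7: 0x72 (blk 7, set 1) → VC-HIT  vc=[15]
8: 0x39 (blk 3, set 1) → MISS  vc=[15, 7]
9: 0x5e (blk 5, set 1) → MISS  vc=[15, 7, 3]
10: 0x37 (blk 3, set 1) → VC-HIT  vc=[15, 7, 5]

VC = [15, 7, 5]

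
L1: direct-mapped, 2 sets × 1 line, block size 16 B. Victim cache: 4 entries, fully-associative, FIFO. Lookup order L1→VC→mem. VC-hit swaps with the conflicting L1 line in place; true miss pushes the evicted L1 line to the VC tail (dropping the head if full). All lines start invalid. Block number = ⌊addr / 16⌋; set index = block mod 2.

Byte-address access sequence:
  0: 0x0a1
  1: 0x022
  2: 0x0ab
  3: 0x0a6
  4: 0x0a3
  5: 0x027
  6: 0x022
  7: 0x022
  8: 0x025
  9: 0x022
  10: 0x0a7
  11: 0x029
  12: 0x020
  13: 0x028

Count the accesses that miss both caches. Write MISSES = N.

#0 0xa1→b10/s0 MISS; vc=[]
#1 0x22→b2/s0 MISS; vc=[10]
#2 0xab→b10/s0 VC-HIT; vc=[2]
#3 0xa6→b10/s0 L1-HIT; vc=[2]
#4 0xa3→b10/s0 L1-HIT; vc=[2]
#5 0x27→b2/s0 VC-HIT; vc=[10]
#6 0x22→b2/s0 L1-HIT; vc=[10]
#7 0x22→b2/s0 L1-HIT; vc=[10]
#8 0x25→b2/s0 L1-HIT; vc=[10]
#9 0x22→b2/s0 L1-HIT; vc=[10]
#10 0xa7→b10/s0 VC-HIT; vc=[2]
#11 0x29→b2/s0 VC-HIT; vc=[10]
#12 0x20→b2/s0 L1-HIT; vc=[10]
#13 0x28→b2/s0 L1-HIT; vc=[10]

MISSES = 2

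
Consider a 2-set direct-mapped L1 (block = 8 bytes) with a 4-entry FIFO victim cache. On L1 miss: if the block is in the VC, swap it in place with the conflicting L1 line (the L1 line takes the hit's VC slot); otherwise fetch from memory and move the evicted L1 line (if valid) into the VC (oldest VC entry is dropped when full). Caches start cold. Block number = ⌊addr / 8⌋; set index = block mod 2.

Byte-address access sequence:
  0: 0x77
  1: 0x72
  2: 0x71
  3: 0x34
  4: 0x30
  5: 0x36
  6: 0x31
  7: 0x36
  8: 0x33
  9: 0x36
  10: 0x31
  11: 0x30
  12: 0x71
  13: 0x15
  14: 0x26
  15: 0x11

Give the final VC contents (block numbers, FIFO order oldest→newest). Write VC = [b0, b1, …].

#0 0x77→b14/s0 MISS; vc=[]
#1 0x72→b14/s0 L1-HIT; vc=[]
#2 0x71→b14/s0 L1-HIT; vc=[]
#3 0x34→b6/s0 MISS; vc=[14]
#4 0x30→b6/s0 L1-HIT; vc=[14]
#5 0x36→b6/s0 L1-HIT; vc=[14]
#6 0x31→b6/s0 L1-HIT; vc=[14]
#7 0x36→b6/s0 L1-HIT; vc=[14]
#8 0x33→b6/s0 L1-HIT; vc=[14]
#9 0x36→b6/s0 L1-HIT; vc=[14]
#10 0x31→b6/s0 L1-HIT; vc=[14]
#11 0x30→b6/s0 L1-HIT; vc=[14]
#12 0x71→b14/s0 VC-HIT; vc=[6]
#13 0x15→b2/s0 MISS; vc=[6,14]
#14 0x26→b4/s0 MISS; vc=[6,14,2]
#15 0x11→b2/s0 VC-HIT; vc=[6,14,4]

VC = [6, 14, 4]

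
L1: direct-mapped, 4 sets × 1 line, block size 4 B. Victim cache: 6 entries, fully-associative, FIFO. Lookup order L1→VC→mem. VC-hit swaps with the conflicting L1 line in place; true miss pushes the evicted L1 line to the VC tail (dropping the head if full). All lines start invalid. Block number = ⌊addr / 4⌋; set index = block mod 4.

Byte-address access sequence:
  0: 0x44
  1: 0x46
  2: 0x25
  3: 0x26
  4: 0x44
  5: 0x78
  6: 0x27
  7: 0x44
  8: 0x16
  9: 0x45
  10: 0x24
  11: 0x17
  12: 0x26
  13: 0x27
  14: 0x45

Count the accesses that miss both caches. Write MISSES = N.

  [0] addr=0x44 blk=17 s=1: MISS | VC []
  [1] addr=0x46 blk=17 s=1: L1-HIT | VC []
  [2] addr=0x25 blk=9 s=1: MISS | VC [17]
  [3] addr=0x26 blk=9 s=1: L1-HIT | VC [17]
  [4] addr=0x44 blk=17 s=1: VC-HIT | VC [9]
  [5] addr=0x78 blk=30 s=2: MISS | VC [9]
  [6] addr=0x27 blk=9 s=1: VC-HIT | VC [17]
  [7] addr=0x44 blk=17 s=1: VC-HIT | VC [9]
  [8] addr=0x16 blk=5 s=1: MISS | VC [9, 17]
  [9] addr=0x45 blk=17 s=1: VC-HIT | VC [9, 5]
  [10] addr=0x24 blk=9 s=1: VC-HIT | VC [17, 5]
  [11] addr=0x17 blk=5 s=1: VC-HIT | VC [17, 9]
  [12] addr=0x26 blk=9 s=1: VC-HIT | VC [17, 5]
  [13] addr=0x27 blk=9 s=1: L1-HIT | VC [17, 5]
  [14] addr=0x45 blk=17 s=1: VC-HIT | VC [9, 5]

MISSES = 4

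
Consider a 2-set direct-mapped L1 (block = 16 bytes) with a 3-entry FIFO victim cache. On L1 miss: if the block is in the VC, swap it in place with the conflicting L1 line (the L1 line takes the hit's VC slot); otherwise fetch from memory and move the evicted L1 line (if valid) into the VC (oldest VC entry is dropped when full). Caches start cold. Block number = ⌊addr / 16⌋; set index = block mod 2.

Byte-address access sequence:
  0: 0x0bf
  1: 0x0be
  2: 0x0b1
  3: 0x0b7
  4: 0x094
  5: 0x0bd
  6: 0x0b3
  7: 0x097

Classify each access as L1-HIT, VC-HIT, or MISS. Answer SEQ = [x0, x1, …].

0: 0xbf (blk 11, set 1) → MISS  vc=[]
1: 0xbe (blk 11, set 1) → L1-HIT  vc=[]
2: 0xb1 (blk 11, set 1) → L1-HIT  vc=[]
3: 0xb7 (blk 11, set 1) → L1-HIT  vc=[]
4: 0x94 (blk 9, set 1) → MISS  vc=[11]
5: 0xbd (blk 11, set 1) → VC-HIT  vc=[9]
6: 0xb3 (blk 11, set 1) → L1-HIT  vc=[9]
7: 0x97 (blk 9, set 1) → VC-HIT  vc=[11]

SEQ = [MISS, L1-HIT, L1-HIT, L1-HIT, MISS, VC-HIT, L1-HIT, VC-HIT]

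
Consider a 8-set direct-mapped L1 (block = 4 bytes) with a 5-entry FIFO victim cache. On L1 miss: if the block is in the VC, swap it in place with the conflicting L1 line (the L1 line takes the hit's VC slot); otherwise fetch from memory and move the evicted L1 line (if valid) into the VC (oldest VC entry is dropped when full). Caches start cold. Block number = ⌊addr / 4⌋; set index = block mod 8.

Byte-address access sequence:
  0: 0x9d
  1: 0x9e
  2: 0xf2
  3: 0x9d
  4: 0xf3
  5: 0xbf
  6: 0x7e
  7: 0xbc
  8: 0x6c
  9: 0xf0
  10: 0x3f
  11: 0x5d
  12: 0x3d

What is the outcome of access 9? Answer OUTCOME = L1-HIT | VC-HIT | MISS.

0: 0x9d (blk 39, set 7) → MISS  vc=[]
1: 0x9e (blk 39, set 7) → L1-HIT  vc=[]
2: 0xf2 (blk 60, set 4) → MISS  vc=[]
3: 0x9d (blk 39, set 7) → L1-HIT  vc=[]
4: 0xf3 (blk 60, set 4) → L1-HIT  vc=[]
5: 0xbf (blk 47, set 7) → MISS  vc=[39]
6: 0x7e (blk 31, set 7) → MISS  vc=[39, 47]
7: 0xbc (blk 47, set 7) → VC-HIT  vc=[39, 31]
8: 0x6c (blk 27, set 3) → MISS  vc=[39, 31]
9: 0xf0 (blk 60, set 4) → L1-HIT  vc=[39, 31]
10: 0x3f (blk 15, set 7) → MISS  vc=[39, 31, 47]
11: 0x5d (blk 23, set 7) → MISS  vc=[39, 31, 47, 15]
12: 0x3d (blk 15, set 7) → VC-HIT  vc=[39, 31, 47, 23]

OUTCOME = L1-HIT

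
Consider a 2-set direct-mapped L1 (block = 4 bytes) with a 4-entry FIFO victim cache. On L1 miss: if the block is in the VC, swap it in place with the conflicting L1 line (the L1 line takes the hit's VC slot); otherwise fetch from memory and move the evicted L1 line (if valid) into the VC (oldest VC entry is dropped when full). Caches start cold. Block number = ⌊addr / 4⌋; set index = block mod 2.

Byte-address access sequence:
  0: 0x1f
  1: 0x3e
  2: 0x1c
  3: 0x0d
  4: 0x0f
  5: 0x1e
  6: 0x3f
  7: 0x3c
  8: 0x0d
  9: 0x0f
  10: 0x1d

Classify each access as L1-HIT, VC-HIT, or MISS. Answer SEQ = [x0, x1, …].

SEQ = [MISS, MISS, VC-HIT, MISS, L1-HIT, VC-HIT, VC-HIT, L1-HIT, VC-HIT, L1-HIT, VC-HIT]

0: 0x1f (blk 7, set 1) → MISS  vc=[]
1: 0x3e (blk 15, set 1) → MISS  vc=[7]
2: 0x1c (blk 7, set 1) → VC-HIT  vc=[15]
3: 0xd (blk 3, set 1) → MISS  vc=[15, 7]
4: 0xf (blk 3, set 1) → L1-HIT  vc=[15, 7]
5: 0x1e (blk 7, set 1) → VC-HIT  vc=[15, 3]
6: 0x3f (blk 15, set 1) → VC-HIT  vc=[7, 3]
7: 0x3c (blk 15, set 1) → L1-HIT  vc=[7, 3]
8: 0xd (blk 3, set 1) → VC-HIT  vc=[7, 15]
9: 0xf (blk 3, set 1) → L1-HIT  vc=[7, 15]
10: 0x1d (blk 7, set 1) → VC-HIT  vc=[3, 15]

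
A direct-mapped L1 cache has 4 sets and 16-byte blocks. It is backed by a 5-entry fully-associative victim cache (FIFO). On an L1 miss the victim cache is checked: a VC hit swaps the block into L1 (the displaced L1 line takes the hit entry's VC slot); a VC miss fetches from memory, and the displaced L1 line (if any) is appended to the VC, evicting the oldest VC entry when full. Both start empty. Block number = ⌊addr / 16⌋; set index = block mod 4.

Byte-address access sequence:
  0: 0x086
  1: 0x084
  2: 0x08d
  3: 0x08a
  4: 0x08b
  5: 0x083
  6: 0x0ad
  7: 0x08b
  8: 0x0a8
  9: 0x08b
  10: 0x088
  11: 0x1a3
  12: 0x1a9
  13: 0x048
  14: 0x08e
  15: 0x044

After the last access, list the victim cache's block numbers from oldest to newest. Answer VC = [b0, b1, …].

  [0] addr=0x86 blk=8 s=0: MISS | VC []
  [1] addr=0x84 blk=8 s=0: L1-HIT | VC []
  [2] addr=0x8d blk=8 s=0: L1-HIT | VC []
  [3] addr=0x8a blk=8 s=0: L1-HIT | VC []
  [4] addr=0x8b blk=8 s=0: L1-HIT | VC []
  [5] addr=0x83 blk=8 s=0: L1-HIT | VC []
  [6] addr=0xad blk=10 s=2: MISS | VC []
  [7] addr=0x8b blk=8 s=0: L1-HIT | VC []
  [8] addr=0xa8 blk=10 s=2: L1-HIT | VC []
  [9] addr=0x8b blk=8 s=0: L1-HIT | VC []
  [10] addr=0x88 blk=8 s=0: L1-HIT | VC []
  [11] addr=0x1a3 blk=26 s=2: MISS | VC [10]
  [12] addr=0x1a9 blk=26 s=2: L1-HIT | VC [10]
  [13] addr=0x48 blk=4 s=0: MISS | VC [10, 8]
  [14] addr=0x8e blk=8 s=0: VC-HIT | VC [10, 4]
  [15] addr=0x44 blk=4 s=0: VC-HIT | VC [10, 8]

VC = [10, 8]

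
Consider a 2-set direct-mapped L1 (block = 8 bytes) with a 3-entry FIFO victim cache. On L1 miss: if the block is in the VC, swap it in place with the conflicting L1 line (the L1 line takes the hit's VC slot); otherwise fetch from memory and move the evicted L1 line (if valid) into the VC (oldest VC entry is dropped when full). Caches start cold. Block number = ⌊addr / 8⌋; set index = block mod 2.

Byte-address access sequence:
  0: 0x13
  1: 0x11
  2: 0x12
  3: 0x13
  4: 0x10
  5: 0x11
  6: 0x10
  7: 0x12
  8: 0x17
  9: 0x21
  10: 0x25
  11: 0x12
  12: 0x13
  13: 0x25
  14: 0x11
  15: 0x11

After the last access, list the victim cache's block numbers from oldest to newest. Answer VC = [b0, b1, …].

0: 0x13 (blk 2, set 0) → MISS  vc=[]
1: 0x11 (blk 2, set 0) → L1-HIT  vc=[]
2: 0x12 (blk 2, set 0) → L1-HIT  vc=[]
3: 0x13 (blk 2, set 0) → L1-HIT  vc=[]
4: 0x10 (blk 2, set 0) → L1-HIT  vc=[]
5: 0x11 (blk 2, set 0) → L1-HIT  vc=[]
6: 0x10 (blk 2, set 0) → L1-HIT  vc=[]
7: 0x12 (blk 2, set 0) → L1-HIT  vc=[]
8: 0x17 (blk 2, set 0) → L1-HIT  vc=[]
9: 0x21 (blk 4, set 0) → MISS  vc=[2]
10: 0x25 (blk 4, set 0) → L1-HIT  vc=[2]
11: 0x12 (blk 2, set 0) → VC-HIT  vc=[4]
12: 0x13 (blk 2, set 0) → L1-HIT  vc=[4]
13: 0x25 (blk 4, set 0) → VC-HIT  vc=[2]
14: 0x11 (blk 2, set 0) → VC-HIT  vc=[4]
15: 0x11 (blk 2, set 0) → L1-HIT  vc=[4]

VC = [4]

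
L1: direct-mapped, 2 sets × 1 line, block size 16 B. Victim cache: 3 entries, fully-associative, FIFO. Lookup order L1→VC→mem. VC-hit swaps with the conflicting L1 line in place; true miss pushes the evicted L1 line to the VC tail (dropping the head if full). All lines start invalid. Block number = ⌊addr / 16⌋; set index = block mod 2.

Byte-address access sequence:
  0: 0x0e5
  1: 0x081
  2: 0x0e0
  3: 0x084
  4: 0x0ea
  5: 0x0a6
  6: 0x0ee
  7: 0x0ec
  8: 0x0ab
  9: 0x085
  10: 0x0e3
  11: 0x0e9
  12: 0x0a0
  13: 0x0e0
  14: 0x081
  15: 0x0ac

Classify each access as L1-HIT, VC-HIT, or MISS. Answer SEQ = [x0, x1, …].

0: 0xe5 (blk 14, set 0) → MISS  vc=[]
1: 0x81 (blk 8, set 0) → MISS  vc=[14]
2: 0xe0 (blk 14, set 0) → VC-HIT  vc=[8]
3: 0x84 (blk 8, set 0) → VC-HIT  vc=[14]
4: 0xea (blk 14, set 0) → VC-HIT  vc=[8]
5: 0xa6 (blk 10, set 0) → MISS  vc=[8, 14]
6: 0xee (blk 14, set 0) → VC-HIT  vc=[8, 10]
7: 0xec (blk 14, set 0) → L1-HIT  vc=[8, 10]
8: 0xab (blk 10, set 0) → VC-HIT  vc=[8, 14]
9: 0x85 (blk 8, set 0) → VC-HIT  vc=[10, 14]
10: 0xe3 (blk 14, set 0) → VC-HIT  vc=[10, 8]
11: 0xe9 (blk 14, set 0) → L1-HIT  vc=[10, 8]
12: 0xa0 (blk 10, set 0) → VC-HIT  vc=[14, 8]
13: 0xe0 (blk 14, set 0) → VC-HIT  vc=[10, 8]
14: 0x81 (blk 8, set 0) → VC-HIT  vc=[10, 14]
15: 0xac (blk 10, set 0) → VC-HIT  vc=[8, 14]

SEQ = [MISS, MISS, VC-HIT, VC-HIT, VC-HIT, MISS, VC-HIT, L1-HIT, VC-HIT, VC-HIT, VC-HIT, L1-HIT, VC-HIT, VC-HIT, VC-HIT, VC-HIT]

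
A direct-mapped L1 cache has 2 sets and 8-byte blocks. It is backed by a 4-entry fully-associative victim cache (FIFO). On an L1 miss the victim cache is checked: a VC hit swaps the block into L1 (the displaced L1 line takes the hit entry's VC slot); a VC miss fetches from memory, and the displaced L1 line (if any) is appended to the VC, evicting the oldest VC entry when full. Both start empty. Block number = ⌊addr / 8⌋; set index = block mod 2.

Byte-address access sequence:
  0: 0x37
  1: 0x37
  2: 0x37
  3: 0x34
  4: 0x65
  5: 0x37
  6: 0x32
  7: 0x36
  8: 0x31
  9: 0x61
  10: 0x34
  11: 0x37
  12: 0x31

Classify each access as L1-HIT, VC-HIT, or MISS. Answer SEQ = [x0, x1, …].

SEQ = [MISS, L1-HIT, L1-HIT, L1-HIT, MISS, VC-HIT, L1-HIT, L1-HIT, L1-HIT, VC-HIT, VC-HIT, L1-HIT, L1-HIT]

0: 0x37 (blk 6, set 0) → MISS  vc=[]
1: 0x37 (blk 6, set 0) → L1-HIT  vc=[]
2: 0x37 (blk 6, set 0) → L1-HIT  vc=[]
3: 0x34 (blk 6, set 0) → L1-HIT  vc=[]
4: 0x65 (blk 12, set 0) → MISS  vc=[6]
5: 0x37 (blk 6, set 0) → VC-HIT  vc=[12]
6: 0x32 (blk 6, set 0) → L1-HIT  vc=[12]
7: 0x36 (blk 6, set 0) → L1-HIT  vc=[12]
8: 0x31 (blk 6, set 0) → L1-HIT  vc=[12]
9: 0x61 (blk 12, set 0) → VC-HIT  vc=[6]
10: 0x34 (blk 6, set 0) → VC-HIT  vc=[12]
11: 0x37 (blk 6, set 0) → L1-HIT  vc=[12]
12: 0x31 (blk 6, set 0) → L1-HIT  vc=[12]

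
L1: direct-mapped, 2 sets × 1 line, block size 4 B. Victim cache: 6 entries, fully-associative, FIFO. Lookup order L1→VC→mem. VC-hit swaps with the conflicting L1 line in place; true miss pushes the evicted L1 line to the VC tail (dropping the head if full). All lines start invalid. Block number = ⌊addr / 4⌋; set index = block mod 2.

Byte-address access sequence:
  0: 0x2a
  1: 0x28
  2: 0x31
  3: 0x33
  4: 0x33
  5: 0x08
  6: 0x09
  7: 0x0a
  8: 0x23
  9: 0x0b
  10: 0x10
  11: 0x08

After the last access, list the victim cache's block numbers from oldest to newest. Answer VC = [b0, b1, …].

  [0] addr=0x2a blk=10 s=0: MISS | VC []
  [1] addr=0x28 blk=10 s=0: L1-HIT | VC []
  [2] addr=0x31 blk=12 s=0: MISS | VC [10]
  [3] addr=0x33 blk=12 s=0: L1-HIT | VC [10]
  [4] addr=0x33 blk=12 s=0: L1-HIT | VC [10]
  [5] addr=0x8 blk=2 s=0: MISS | VC [10, 12]
  [6] addr=0x9 blk=2 s=0: L1-HIT | VC [10, 12]
  [7] addr=0xa blk=2 s=0: L1-HIT | VC [10, 12]
  [8] addr=0x23 blk=8 s=0: MISS | VC [10, 12, 2]
  [9] addr=0xb blk=2 s=0: VC-HIT | VC [10, 12, 8]
  [10] addr=0x10 blk=4 s=0: MISS | VC [10, 12, 8, 2]
  [11] addr=0x8 blk=2 s=0: VC-HIT | VC [10, 12, 8, 4]

VC = [10, 12, 8, 4]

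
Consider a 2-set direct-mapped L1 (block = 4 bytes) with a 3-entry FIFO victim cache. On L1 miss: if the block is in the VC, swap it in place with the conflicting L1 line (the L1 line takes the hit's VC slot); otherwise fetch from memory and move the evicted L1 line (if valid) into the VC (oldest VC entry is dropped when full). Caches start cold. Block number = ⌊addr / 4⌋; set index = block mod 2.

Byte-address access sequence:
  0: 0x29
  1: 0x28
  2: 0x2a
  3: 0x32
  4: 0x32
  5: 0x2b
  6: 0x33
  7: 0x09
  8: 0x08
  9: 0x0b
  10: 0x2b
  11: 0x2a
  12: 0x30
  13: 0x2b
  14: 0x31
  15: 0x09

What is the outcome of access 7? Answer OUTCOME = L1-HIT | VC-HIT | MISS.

OUTCOME = MISS

  [0] addr=0x29 blk=10 s=0: MISS | VC []
  [1] addr=0x28 blk=10 s=0: L1-HIT | VC []
  [2] addr=0x2a blk=10 s=0: L1-HIT | VC []
  [3] addr=0x32 blk=12 s=0: MISS | VC [10]
  [4] addr=0x32 blk=12 s=0: L1-HIT | VC [10]
  [5] addr=0x2b blk=10 s=0: VC-HIT | VC [12]
  [6] addr=0x33 blk=12 s=0: VC-HIT | VC [10]
  [7] addr=0x9 blk=2 s=0: MISS | VC [10, 12]
  [8] addr=0x8 blk=2 s=0: L1-HIT | VC [10, 12]
  [9] addr=0xb blk=2 s=0: L1-HIT | VC [10, 12]
  [10] addr=0x2b blk=10 s=0: VC-HIT | VC [2, 12]
  [11] addr=0x2a blk=10 s=0: L1-HIT | VC [2, 12]
  [12] addr=0x30 blk=12 s=0: VC-HIT | VC [2, 10]
  [13] addr=0x2b blk=10 s=0: VC-HIT | VC [2, 12]
  [14] addr=0x31 blk=12 s=0: VC-HIT | VC [2, 10]
  [15] addr=0x9 blk=2 s=0: VC-HIT | VC [12, 10]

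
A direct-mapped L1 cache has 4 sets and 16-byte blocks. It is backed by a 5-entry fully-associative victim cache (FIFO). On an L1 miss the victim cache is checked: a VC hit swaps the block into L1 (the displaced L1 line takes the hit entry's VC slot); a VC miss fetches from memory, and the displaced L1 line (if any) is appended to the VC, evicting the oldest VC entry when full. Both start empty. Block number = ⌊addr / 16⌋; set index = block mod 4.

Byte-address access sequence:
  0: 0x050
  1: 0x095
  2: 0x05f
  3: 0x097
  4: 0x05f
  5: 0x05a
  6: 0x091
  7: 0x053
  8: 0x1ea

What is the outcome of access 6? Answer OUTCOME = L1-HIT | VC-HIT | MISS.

  [0] addr=0x50 blk=5 s=1: MISS | VC []
  [1] addr=0x95 blk=9 s=1: MISS | VC [5]
  [2] addr=0x5f blk=5 s=1: VC-HIT | VC [9]
  [3] addr=0x97 blk=9 s=1: VC-HIT | VC [5]
  [4] addr=0x5f blk=5 s=1: VC-HIT | VC [9]
  [5] addr=0x5a blk=5 s=1: L1-HIT | VC [9]
  [6] addr=0x91 blk=9 s=1: VC-HIT | VC [5]
  [7] addr=0x53 blk=5 s=1: VC-HIT | VC [9]
  [8] addr=0x1ea blk=30 s=2: MISS | VC [9]

OUTCOME = VC-HIT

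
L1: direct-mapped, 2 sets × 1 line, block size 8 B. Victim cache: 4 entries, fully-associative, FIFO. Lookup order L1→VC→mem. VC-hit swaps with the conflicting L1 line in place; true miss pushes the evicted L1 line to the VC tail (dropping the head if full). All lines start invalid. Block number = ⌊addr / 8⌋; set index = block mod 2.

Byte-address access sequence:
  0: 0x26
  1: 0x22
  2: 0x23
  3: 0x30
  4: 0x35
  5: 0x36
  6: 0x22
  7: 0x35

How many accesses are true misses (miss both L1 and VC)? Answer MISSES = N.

#0 0x26→b4/s0 MISS; vc=[]
#1 0x22→b4/s0 L1-HIT; vc=[]
#2 0x23→b4/s0 L1-HIT; vc=[]
#3 0x30→b6/s0 MISS; vc=[4]
#4 0x35→b6/s0 L1-HIT; vc=[4]
#5 0x36→b6/s0 L1-HIT; vc=[4]
#6 0x22→b4/s0 VC-HIT; vc=[6]
#7 0x35→b6/s0 VC-HIT; vc=[4]

MISSES = 2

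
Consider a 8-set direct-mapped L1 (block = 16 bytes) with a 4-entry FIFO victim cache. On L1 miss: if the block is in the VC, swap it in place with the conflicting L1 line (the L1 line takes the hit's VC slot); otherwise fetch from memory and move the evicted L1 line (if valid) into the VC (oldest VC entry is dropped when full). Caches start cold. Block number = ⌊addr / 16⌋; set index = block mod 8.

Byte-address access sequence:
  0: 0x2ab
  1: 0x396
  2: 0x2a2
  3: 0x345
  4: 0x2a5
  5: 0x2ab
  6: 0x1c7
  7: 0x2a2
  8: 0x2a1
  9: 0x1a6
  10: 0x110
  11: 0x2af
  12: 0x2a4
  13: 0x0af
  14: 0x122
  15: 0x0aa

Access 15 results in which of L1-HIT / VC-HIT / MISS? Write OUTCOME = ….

#0 0x2ab→b42/s2 MISS; vc=[]
#1 0x396→b57/s1 MISS; vc=[]
#2 0x2a2→b42/s2 L1-HIT; vc=[]
#3 0x345→b52/s4 MISS; vc=[]
#4 0x2a5→b42/s2 L1-HIT; vc=[]
#5 0x2ab→b42/s2 L1-HIT; vc=[]
#6 0x1c7→b28/s4 MISS; vc=[52]
#7 0x2a2→b42/s2 L1-HIT; vc=[52]
#8 0x2a1→b42/s2 L1-HIT; vc=[52]
#9 0x1a6→b26/s2 MISS; vc=[52,42]
#10 0x110→b17/s1 MISS; vc=[52,42,57]
#11 0x2af→b42/s2 VC-HIT; vc=[52,26,57]
#12 0x2a4→b42/s2 L1-HIT; vc=[52,26,57]
#13 0xaf→b10/s2 MISS; vc=[52,26,57,42]
#14 0x122→b18/s2 MISS; vc=[26,57,42,10]
#15 0xaa→b10/s2 VC-HIT; vc=[26,57,42,18]

OUTCOME = VC-HIT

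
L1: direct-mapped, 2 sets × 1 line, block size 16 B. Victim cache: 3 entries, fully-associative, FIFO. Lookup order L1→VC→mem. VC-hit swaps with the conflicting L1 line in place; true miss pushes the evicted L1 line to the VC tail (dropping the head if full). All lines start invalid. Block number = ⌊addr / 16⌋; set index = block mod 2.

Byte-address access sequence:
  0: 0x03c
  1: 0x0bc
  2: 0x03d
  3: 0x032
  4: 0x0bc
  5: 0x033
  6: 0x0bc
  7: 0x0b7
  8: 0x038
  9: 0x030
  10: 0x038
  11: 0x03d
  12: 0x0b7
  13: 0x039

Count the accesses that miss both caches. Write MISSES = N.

MISSES = 2

  [0] addr=0x3c blk=3 s=1: MISS | VC []
  [1] addr=0xbc blk=11 s=1: MISS | VC [3]
  [2] addr=0x3d blk=3 s=1: VC-HIT | VC [11]
  [3] addr=0x32 blk=3 s=1: L1-HIT | VC [11]
  [4] addr=0xbc blk=11 s=1: VC-HIT | VC [3]
  [5] addr=0x33 blk=3 s=1: VC-HIT | VC [11]
  [6] addr=0xbc blk=11 s=1: VC-HIT | VC [3]
  [7] addr=0xb7 blk=11 s=1: L1-HIT | VC [3]
  [8] addr=0x38 blk=3 s=1: VC-HIT | VC [11]
  [9] addr=0x30 blk=3 s=1: L1-HIT | VC [11]
  [10] addr=0x38 blk=3 s=1: L1-HIT | VC [11]
  [11] addr=0x3d blk=3 s=1: L1-HIT | VC [11]
  [12] addr=0xb7 blk=11 s=1: VC-HIT | VC [3]
  [13] addr=0x39 blk=3 s=1: VC-HIT | VC [11]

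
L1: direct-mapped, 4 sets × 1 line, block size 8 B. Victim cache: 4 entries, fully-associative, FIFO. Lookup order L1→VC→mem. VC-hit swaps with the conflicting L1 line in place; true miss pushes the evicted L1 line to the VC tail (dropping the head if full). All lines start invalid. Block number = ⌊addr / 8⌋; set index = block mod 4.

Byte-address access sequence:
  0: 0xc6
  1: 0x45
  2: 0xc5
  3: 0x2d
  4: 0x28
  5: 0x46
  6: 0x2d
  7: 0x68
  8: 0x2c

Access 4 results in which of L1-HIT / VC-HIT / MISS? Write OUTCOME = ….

#0 0xc6→b24/s0 MISS; vc=[]
#1 0x45→b8/s0 MISS; vc=[24]
#2 0xc5→b24/s0 VC-HIT; vc=[8]
#3 0x2d→b5/s1 MISS; vc=[8]
#4 0x28→b5/s1 L1-HIT; vc=[8]
#5 0x46→b8/s0 VC-HIT; vc=[24]
#6 0x2d→b5/s1 L1-HIT; vc=[24]
#7 0x68→b13/s1 MISS; vc=[24,5]
#8 0x2c→b5/s1 VC-HIT; vc=[24,13]

OUTCOME = L1-HIT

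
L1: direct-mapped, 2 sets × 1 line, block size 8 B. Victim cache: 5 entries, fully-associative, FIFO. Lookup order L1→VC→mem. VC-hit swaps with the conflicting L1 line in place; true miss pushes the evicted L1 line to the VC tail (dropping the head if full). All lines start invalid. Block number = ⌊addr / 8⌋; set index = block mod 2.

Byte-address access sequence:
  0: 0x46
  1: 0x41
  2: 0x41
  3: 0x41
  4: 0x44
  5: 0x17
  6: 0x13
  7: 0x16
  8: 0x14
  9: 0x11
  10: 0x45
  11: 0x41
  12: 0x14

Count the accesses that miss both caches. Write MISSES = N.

0: 0x46 (blk 8, set 0) → MISS  vc=[]
1: 0x41 (blk 8, set 0) → L1-HIT  vc=[]
2: 0x41 (blk 8, set 0) → L1-HIT  vc=[]
3: 0x41 (blk 8, set 0) → L1-HIT  vc=[]
4: 0x44 (blk 8, set 0) → L1-HIT  vc=[]
5: 0x17 (blk 2, set 0) → MISS  vc=[8]
6: 0x13 (blk 2, set 0) → L1-HIT  vc=[8]
7: 0x16 (blk 2, set 0) → L1-HIT  vc=[8]
8: 0x14 (blk 2, set 0) → L1-HIT  vc=[8]
9: 0x11 (blk 2, set 0) → L1-HIT  vc=[8]
10: 0x45 (blk 8, set 0) → VC-HIT  vc=[2]
11: 0x41 (blk 8, set 0) → L1-HIT  vc=[2]
12: 0x14 (blk 2, set 0) → VC-HIT  vc=[8]

MISSES = 2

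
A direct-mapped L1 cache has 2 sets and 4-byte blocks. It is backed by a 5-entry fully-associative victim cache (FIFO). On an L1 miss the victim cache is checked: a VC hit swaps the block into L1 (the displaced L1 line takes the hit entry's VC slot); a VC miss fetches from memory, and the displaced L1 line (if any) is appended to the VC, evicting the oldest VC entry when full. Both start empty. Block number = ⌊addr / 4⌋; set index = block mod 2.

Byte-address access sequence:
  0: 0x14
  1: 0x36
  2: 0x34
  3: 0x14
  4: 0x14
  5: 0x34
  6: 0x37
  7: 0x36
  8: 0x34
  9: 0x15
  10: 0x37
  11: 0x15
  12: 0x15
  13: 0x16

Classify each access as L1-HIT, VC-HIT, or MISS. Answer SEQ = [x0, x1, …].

#0 0x14→b5/s1 MISS; vc=[]
#1 0x36→b13/s1 MISS; vc=[5]
#2 0x34→b13/s1 L1-HIT; vc=[5]
#3 0x14→b5/s1 VC-HIT; vc=[13]
#4 0x14→b5/s1 L1-HIT; vc=[13]
#5 0x34→b13/s1 VC-HIT; vc=[5]
#6 0x37→b13/s1 L1-HIT; vc=[5]
#7 0x36→b13/s1 L1-HIT; vc=[5]
#8 0x34→b13/s1 L1-HIT; vc=[5]
#9 0x15→b5/s1 VC-HIT; vc=[13]
#10 0x37→b13/s1 VC-HIT; vc=[5]
#11 0x15→b5/s1 VC-HIT; vc=[13]
#12 0x15→b5/s1 L1-HIT; vc=[13]
#13 0x16→b5/s1 L1-HIT; vc=[13]

SEQ = [MISS, MISS, L1-HIT, VC-HIT, L1-HIT, VC-HIT, L1-HIT, L1-HIT, L1-HIT, VC-HIT, VC-HIT, VC-HIT, L1-HIT, L1-HIT]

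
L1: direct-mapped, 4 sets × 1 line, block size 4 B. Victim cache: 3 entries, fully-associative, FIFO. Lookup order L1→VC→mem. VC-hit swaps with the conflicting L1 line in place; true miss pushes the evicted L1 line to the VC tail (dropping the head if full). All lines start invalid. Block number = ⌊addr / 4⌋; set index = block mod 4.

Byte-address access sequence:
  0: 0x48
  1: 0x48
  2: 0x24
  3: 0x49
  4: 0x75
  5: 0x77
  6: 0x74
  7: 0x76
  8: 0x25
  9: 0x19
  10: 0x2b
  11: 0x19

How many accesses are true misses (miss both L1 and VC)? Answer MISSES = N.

0: 0x48 (blk 18, set 2) → MISS  vc=[]
1: 0x48 (blk 18, set 2) → L1-HIT  vc=[]
2: 0x24 (blk 9, set 1) → MISS  vc=[]
3: 0x49 (blk 18, set 2) → L1-HIT  vc=[]
4: 0x75 (blk 29, set 1) → MISS  vc=[9]
5: 0x77 (blk 29, set 1) → L1-HIT  vc=[9]
6: 0x74 (blk 29, set 1) → L1-HIT  vc=[9]
7: 0x76 (blk 29, set 1) → L1-HIT  vc=[9]
8: 0x25 (blk 9, set 1) → VC-HIT  vc=[29]
9: 0x19 (blk 6, set 2) → MISS  vc=[29, 18]
10: 0x2b (blk 10, set 2) → MISS  vc=[29, 18, 6]
11: 0x19 (blk 6, set 2) → VC-HIT  vc=[29, 18, 10]

MISSES = 5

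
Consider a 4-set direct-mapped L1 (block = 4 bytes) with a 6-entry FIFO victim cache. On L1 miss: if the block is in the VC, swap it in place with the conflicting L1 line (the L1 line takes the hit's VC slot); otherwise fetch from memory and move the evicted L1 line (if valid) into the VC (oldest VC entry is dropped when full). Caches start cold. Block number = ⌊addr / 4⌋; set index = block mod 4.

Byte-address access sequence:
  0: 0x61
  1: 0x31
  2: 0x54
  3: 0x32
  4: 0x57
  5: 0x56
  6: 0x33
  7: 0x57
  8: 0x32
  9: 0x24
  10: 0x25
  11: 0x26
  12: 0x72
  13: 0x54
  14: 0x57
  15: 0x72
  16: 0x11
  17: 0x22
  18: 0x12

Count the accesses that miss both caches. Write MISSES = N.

MISSES = 7

0: 0x61 (blk 24, set 0) → MISS  vc=[]
1: 0x31 (blk 12, set 0) → MISS  vc=[24]
2: 0x54 (blk 21, set 1) → MISS  vc=[24]
3: 0x32 (blk 12, set 0) → L1-HIT  vc=[24]
4: 0x57 (blk 21, set 1) → L1-HIT  vc=[24]
5: 0x56 (blk 21, set 1) → L1-HIT  vc=[24]
6: 0x33 (blk 12, set 0) → L1-HIT  vc=[24]
7: 0x57 (blk 21, set 1) → L1-HIT  vc=[24]
8: 0x32 (blk 12, set 0) → L1-HIT  vc=[24]
9: 0x24 (blk 9, set 1) → MISS  vc=[24, 21]
10: 0x25 (blk 9, set 1) → L1-HIT  vc=[24, 21]
11: 0x26 (blk 9, set 1) → L1-HIT  vc=[24, 21]
12: 0x72 (blk 28, set 0) → MISS  vc=[24, 21, 12]
13: 0x54 (blk 21, set 1) → VC-HIT  vc=[24, 9, 12]
14: 0x57 (blk 21, set 1) → L1-HIT  vc=[24, 9, 12]
15: 0x72 (blk 28, set 0) → L1-HIT  vc=[24, 9, 12]
16: 0x11 (blk 4, set 0) → MISS  vc=[24, 9, 12, 28]
17: 0x22 (blk 8, set 0) → MISS  vc=[24, 9, 12, 28, 4]
18: 0x12 (blk 4, set 0) → VC-HIT  vc=[24, 9, 12, 28, 8]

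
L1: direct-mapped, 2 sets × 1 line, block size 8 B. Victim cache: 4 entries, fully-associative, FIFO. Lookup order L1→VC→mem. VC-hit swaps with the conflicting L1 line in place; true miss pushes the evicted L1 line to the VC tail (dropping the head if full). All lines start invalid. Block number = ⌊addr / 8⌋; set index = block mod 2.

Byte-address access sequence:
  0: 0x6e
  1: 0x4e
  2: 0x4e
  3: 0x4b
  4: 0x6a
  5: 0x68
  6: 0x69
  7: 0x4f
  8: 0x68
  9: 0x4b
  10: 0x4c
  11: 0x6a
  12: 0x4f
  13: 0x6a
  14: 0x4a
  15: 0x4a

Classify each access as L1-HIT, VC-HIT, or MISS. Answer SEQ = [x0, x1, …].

SEQ = [MISS, MISS, L1-HIT, L1-HIT, VC-HIT, L1-HIT, L1-HIT, VC-HIT, VC-HIT, VC-HIT, L1-HIT, VC-HIT, VC-HIT, VC-HIT, VC-HIT, L1-HIT]

#0 0x6e→b13/s1 MISS; vc=[]
#1 0x4e→b9/s1 MISS; vc=[13]
#2 0x4e→b9/s1 L1-HIT; vc=[13]
#3 0x4b→b9/s1 L1-HIT; vc=[13]
#4 0x6a→b13/s1 VC-HIT; vc=[9]
#5 0x68→b13/s1 L1-HIT; vc=[9]
#6 0x69→b13/s1 L1-HIT; vc=[9]
#7 0x4f→b9/s1 VC-HIT; vc=[13]
#8 0x68→b13/s1 VC-HIT; vc=[9]
#9 0x4b→b9/s1 VC-HIT; vc=[13]
#10 0x4c→b9/s1 L1-HIT; vc=[13]
#11 0x6a→b13/s1 VC-HIT; vc=[9]
#12 0x4f→b9/s1 VC-HIT; vc=[13]
#13 0x6a→b13/s1 VC-HIT; vc=[9]
#14 0x4a→b9/s1 VC-HIT; vc=[13]
#15 0x4a→b9/s1 L1-HIT; vc=[13]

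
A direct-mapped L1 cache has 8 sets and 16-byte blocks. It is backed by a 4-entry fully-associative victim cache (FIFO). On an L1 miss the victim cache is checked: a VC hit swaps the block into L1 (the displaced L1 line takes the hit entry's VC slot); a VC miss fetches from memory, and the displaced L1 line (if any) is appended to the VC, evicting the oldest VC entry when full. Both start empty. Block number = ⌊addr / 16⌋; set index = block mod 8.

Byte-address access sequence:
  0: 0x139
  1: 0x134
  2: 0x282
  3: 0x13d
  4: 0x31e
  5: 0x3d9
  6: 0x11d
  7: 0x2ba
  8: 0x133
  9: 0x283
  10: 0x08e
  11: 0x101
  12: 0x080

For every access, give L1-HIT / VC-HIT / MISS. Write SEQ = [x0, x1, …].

  [0] addr=0x139 blk=19 s=3: MISS | VC []
  [1] addr=0x134 blk=19 s=3: L1-HIT | VC []
  [2] addr=0x282 blk=40 s=0: MISS | VC []
  [3] addr=0x13d blk=19 s=3: L1-HIT | VC []
  [4] addr=0x31e blk=49 s=1: MISS | VC []
  [5] addr=0x3d9 blk=61 s=5: MISS | VC []
  [6] addr=0x11d blk=17 s=1: MISS | VC [49]
  [7] addr=0x2ba blk=43 s=3: MISS | VC [49, 19]
  [8] addr=0x133 blk=19 s=3: VC-HIT | VC [49, 43]
  [9] addr=0x283 blk=40 s=0: L1-HIT | VC [49, 43]
  [10] addr=0x8e blk=8 s=0: MISS | VC [49, 43, 40]
  [11] addr=0x101 blk=16 s=0: MISS | VC [49, 43, 40, 8]
  [12] addr=0x80 blk=8 s=0: VC-HIT | VC [49, 43, 40, 16]

SEQ = [MISS, L1-HIT, MISS, L1-HIT, MISS, MISS, MISS, MISS, VC-HIT, L1-HIT, MISS, MISS, VC-HIT]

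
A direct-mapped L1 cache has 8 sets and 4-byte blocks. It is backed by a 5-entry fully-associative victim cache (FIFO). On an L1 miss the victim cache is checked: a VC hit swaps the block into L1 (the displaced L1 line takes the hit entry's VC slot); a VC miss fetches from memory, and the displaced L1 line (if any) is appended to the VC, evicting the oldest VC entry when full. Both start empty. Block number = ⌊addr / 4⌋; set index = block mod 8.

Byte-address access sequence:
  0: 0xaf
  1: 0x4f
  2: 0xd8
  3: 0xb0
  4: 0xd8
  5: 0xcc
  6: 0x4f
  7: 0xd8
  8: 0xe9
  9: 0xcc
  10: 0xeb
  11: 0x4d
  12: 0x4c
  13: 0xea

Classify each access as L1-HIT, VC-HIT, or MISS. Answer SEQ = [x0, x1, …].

  [0] addr=0xaf blk=43 s=3: MISS | VC []
  [1] addr=0x4f blk=19 s=3: MISS | VC [43]
  [2] addr=0xd8 blk=54 s=6: MISS | VC [43]
  [3] addr=0xb0 blk=44 s=4: MISS | VC [43]
  [4] addr=0xd8 blk=54 s=6: L1-HIT | VC [43]
  [5] addr=0xcc blk=51 s=3: MISS | VC [43, 19]
  [6] addr=0x4f blk=19 s=3: VC-HIT | VC [43, 51]
  [7] addr=0xd8 blk=54 s=6: L1-HIT | VC [43, 51]
  [8] addr=0xe9 blk=58 s=2: MISS | VC [43, 51]
  [9] addr=0xcc blk=51 s=3: VC-HIT | VC [43, 19]
  [10] addr=0xeb blk=58 s=2: L1-HIT | VC [43, 19]
  [11] addr=0x4d blk=19 s=3: VC-HIT | VC [43, 51]
  [12] addr=0x4c blk=19 s=3: L1-HIT | VC [43, 51]
  [13] addr=0xea blk=58 s=2: L1-HIT | VC [43, 51]

SEQ = [MISS, MISS, MISS, MISS, L1-HIT, MISS, VC-HIT, L1-HIT, MISS, VC-HIT, L1-HIT, VC-HIT, L1-HIT, L1-HIT]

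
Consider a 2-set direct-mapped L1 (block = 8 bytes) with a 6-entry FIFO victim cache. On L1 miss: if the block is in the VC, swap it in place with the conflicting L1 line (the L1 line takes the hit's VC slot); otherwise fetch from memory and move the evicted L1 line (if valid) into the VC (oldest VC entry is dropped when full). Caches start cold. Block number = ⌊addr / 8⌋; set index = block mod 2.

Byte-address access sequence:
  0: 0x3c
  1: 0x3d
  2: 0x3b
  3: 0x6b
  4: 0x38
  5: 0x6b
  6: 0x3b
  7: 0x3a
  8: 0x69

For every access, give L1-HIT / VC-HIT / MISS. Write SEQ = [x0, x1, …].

SEQ = [MISS, L1-HIT, L1-HIT, MISS, VC-HIT, VC-HIT, VC-HIT, L1-HIT, VC-HIT]

#0 0x3c→b7/s1 MISS; vc=[]
#1 0x3d→b7/s1 L1-HIT; vc=[]
#2 0x3b→b7/s1 L1-HIT; vc=[]
#3 0x6b→b13/s1 MISS; vc=[7]
#4 0x38→b7/s1 VC-HIT; vc=[13]
#5 0x6b→b13/s1 VC-HIT; vc=[7]
#6 0x3b→b7/s1 VC-HIT; vc=[13]
#7 0x3a→b7/s1 L1-HIT; vc=[13]
#8 0x69→b13/s1 VC-HIT; vc=[7]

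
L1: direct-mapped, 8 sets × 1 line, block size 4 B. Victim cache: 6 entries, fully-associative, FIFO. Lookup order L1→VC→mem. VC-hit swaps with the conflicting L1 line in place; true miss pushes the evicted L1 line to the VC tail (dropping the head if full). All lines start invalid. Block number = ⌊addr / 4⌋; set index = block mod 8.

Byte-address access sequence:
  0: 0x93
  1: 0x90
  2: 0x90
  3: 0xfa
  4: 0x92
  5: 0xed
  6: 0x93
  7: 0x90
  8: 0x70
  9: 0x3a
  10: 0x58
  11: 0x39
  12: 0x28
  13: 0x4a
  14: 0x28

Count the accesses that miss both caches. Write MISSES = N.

#0 0x93→b36/s4 MISS; vc=[]
#1 0x90→b36/s4 L1-HIT; vc=[]
#2 0x90→b36/s4 L1-HIT; vc=[]
#3 0xfa→b62/s6 MISS; vc=[]
#4 0x92→b36/s4 L1-HIT; vc=[]
#5 0xed→b59/s3 MISS; vc=[]
#6 0x93→b36/s4 L1-HIT; vc=[]
#7 0x90→b36/s4 L1-HIT; vc=[]
#8 0x70→b28/s4 MISS; vc=[36]
#9 0x3a→b14/s6 MISS; vc=[36,62]
#10 0x58→b22/s6 MISS; vc=[36,62,14]
#11 0x39→b14/s6 VC-HIT; vc=[36,62,22]
#12 0x28→b10/s2 MISS; vc=[36,62,22]
#13 0x4a→b18/s2 MISS; vc=[36,62,22,10]
#14 0x28→b10/s2 VC-HIT; vc=[36,62,22,18]

MISSES = 8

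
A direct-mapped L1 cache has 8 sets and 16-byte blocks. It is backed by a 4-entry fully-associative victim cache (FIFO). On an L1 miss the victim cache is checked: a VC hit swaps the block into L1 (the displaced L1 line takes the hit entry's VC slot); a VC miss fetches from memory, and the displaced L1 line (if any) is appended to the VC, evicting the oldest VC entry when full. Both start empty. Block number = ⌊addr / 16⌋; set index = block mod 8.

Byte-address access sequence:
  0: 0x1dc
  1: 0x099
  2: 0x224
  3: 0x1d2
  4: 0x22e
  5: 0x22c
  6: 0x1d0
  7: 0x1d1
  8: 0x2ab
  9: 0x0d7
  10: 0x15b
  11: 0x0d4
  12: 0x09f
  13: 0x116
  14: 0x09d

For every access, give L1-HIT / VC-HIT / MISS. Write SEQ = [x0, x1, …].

  [0] addr=0x1dc blk=29 s=5: MISS | VC []
  [1] addr=0x99 blk=9 s=1: MISS | VC []
  [2] addr=0x224 blk=34 s=2: MISS | VC []
  [3] addr=0x1d2 blk=29 s=5: L1-HIT | VC []
  [4] addr=0x22e blk=34 s=2: L1-HIT | VC []
  [5] addr=0x22c blk=34 s=2: L1-HIT | VC []
  [6] addr=0x1d0 blk=29 s=5: L1-HIT | VC []
  [7] addr=0x1d1 blk=29 s=5: L1-HIT | VC []
  [8] addr=0x2ab blk=42 s=2: MISS | VC [34]
  [9] addr=0xd7 blk=13 s=5: MISS | VC [34, 29]
  [10] addr=0x15b blk=21 s=5: MISS | VC [34, 29, 13]
  [11] addr=0xd4 blk=13 s=5: VC-HIT | VC [34, 29, 21]
  [12] addr=0x9f blk=9 s=1: L1-HIT | VC [34, 29, 21]
  [13] addr=0x116 blk=17 s=1: MISS | VC [34, 29, 21, 9]
  [14] addr=0x9d blk=9 s=1: VC-HIT | VC [34, 29, 21, 17]

SEQ = [MISS, MISS, MISS, L1-HIT, L1-HIT, L1-HIT, L1-HIT, L1-HIT, MISS, MISS, MISS, VC-HIT, L1-HIT, MISS, VC-HIT]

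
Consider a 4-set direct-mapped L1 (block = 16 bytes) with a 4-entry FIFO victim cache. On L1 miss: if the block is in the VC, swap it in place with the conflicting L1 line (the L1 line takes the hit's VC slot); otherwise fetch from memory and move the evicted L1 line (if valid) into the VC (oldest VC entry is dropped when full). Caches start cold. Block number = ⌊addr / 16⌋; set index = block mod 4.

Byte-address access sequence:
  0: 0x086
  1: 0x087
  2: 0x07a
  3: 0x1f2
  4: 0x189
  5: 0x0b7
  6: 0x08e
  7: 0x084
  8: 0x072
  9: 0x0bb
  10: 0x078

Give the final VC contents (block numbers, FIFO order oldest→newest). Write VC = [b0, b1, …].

  [0] addr=0x86 blk=8 s=0: MISS | VC []
  [1] addr=0x87 blk=8 s=0: L1-HIT | VC []
  [2] addr=0x7a blk=7 s=3: MISS | VC []
  [3] addr=0x1f2 blk=31 s=3: MISS | VC [7]
  [4] addr=0x189 blk=24 s=0: MISS | VC [7, 8]
  [5] addr=0xb7 blk=11 s=3: MISS | VC [7, 8, 31]
  [6] addr=0x8e blk=8 s=0: VC-HIT | VC [7, 24, 31]
  [7] addr=0x84 blk=8 s=0: L1-HIT | VC [7, 24, 31]
  [8] addr=0x72 blk=7 s=3: VC-HIT | VC [11, 24, 31]
  [9] addr=0xbb blk=11 s=3: VC-HIT | VC [7, 24, 31]
  [10] addr=0x78 blk=7 s=3: VC-HIT | VC [11, 24, 31]

VC = [11, 24, 31]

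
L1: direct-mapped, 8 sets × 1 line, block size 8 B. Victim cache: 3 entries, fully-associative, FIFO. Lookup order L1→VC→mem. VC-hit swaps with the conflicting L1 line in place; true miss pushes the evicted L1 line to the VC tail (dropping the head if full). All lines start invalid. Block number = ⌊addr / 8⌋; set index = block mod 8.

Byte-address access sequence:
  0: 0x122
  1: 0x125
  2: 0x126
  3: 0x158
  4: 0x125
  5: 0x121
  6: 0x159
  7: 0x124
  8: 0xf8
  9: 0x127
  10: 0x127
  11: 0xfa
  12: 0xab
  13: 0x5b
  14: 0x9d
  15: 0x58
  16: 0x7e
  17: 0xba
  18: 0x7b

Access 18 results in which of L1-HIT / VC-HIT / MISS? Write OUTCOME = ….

OUTCOME = VC-HIT

0: 0x122 (blk 36, set 4) → MISS  vc=[]
1: 0x125 (blk 36, set 4) → L1-HIT  vc=[]
2: 0x126 (blk 36, set 4) → L1-HIT  vc=[]
3: 0x158 (blk 43, set 3) → MISS  vc=[]
4: 0x125 (blk 36, set 4) → L1-HIT  vc=[]
5: 0x121 (blk 36, set 4) → L1-HIT  vc=[]
6: 0x159 (blk 43, set 3) → L1-HIT  vc=[]
7: 0x124 (blk 36, set 4) → L1-HIT  vc=[]
8: 0xf8 (blk 31, set 7) → MISS  vc=[]
9: 0x127 (blk 36, set 4) → L1-HIT  vc=[]
10: 0x127 (blk 36, set 4) → L1-HIT  vc=[]
11: 0xfa (blk 31, set 7) → L1-HIT  vc=[]
12: 0xab (blk 21, set 5) → MISS  vc=[]
13: 0x5b (blk 11, set 3) → MISS  vc=[43]
14: 0x9d (blk 19, set 3) → MISS  vc=[43, 11]
15: 0x58 (blk 11, set 3) → VC-HIT  vc=[43, 19]
16: 0x7e (blk 15, set 7) → MISS  vc=[43, 19, 31]
17: 0xba (blk 23, set 7) → MISS  vc=[19, 31, 15]
18: 0x7b (blk 15, set 7) → VC-HIT  vc=[19, 31, 23]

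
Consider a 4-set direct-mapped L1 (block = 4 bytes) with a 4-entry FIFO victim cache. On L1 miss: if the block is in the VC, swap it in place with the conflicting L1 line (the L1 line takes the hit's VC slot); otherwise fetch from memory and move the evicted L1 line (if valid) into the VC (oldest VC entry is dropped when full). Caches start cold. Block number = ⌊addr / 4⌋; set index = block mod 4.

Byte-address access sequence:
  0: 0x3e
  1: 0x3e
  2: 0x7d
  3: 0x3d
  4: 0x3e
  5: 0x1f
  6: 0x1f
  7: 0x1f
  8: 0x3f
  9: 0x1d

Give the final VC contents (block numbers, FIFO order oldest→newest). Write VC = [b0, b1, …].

0: 0x3e (blk 15, set 3) → MISS  vc=[]
1: 0x3e (blk 15, set 3) → L1-HIT  vc=[]
2: 0x7d (blk 31, set 3) → MISS  vc=[15]
3: 0x3d (blk 15, set 3) → VC-HIT  vc=[31]
4: 0x3e (blk 15, set 3) → L1-HIT  vc=[31]
5: 0x1f (blk 7, set 3) → MISS  vc=[31, 15]
6: 0x1f (blk 7, set 3) → L1-HIT  vc=[31, 15]
7: 0x1f (blk 7, set 3) → L1-HIT  vc=[31, 15]
8: 0x3f (blk 15, set 3) → VC-HIT  vc=[31, 7]
9: 0x1d (blk 7, set 3) → VC-HIT  vc=[31, 15]

VC = [31, 15]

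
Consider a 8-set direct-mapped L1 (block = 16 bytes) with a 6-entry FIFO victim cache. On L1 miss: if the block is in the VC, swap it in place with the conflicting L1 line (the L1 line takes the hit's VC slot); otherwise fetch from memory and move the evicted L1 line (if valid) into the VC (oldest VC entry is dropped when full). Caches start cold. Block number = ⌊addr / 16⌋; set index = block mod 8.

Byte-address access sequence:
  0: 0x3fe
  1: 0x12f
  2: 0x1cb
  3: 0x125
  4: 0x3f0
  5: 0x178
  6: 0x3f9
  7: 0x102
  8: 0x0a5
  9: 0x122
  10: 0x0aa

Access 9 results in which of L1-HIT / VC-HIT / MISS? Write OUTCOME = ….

OUTCOME = VC-HIT

#0 0x3fe→b63/s7 MISS; vc=[]
#1 0x12f→b18/s2 MISS; vc=[]
#2 0x1cb→b28/s4 MISS; vc=[]
#3 0x125→b18/s2 L1-HIT; vc=[]
#4 0x3f0→b63/s7 L1-HIT; vc=[]
#5 0x178→b23/s7 MISS; vc=[63]
#6 0x3f9→b63/s7 VC-HIT; vc=[23]
#7 0x102→b16/s0 MISS; vc=[23]
#8 0xa5→b10/s2 MISS; vc=[23,18]
#9 0x122→b18/s2 VC-HIT; vc=[23,10]
#10 0xaa→b10/s2 VC-HIT; vc=[23,18]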